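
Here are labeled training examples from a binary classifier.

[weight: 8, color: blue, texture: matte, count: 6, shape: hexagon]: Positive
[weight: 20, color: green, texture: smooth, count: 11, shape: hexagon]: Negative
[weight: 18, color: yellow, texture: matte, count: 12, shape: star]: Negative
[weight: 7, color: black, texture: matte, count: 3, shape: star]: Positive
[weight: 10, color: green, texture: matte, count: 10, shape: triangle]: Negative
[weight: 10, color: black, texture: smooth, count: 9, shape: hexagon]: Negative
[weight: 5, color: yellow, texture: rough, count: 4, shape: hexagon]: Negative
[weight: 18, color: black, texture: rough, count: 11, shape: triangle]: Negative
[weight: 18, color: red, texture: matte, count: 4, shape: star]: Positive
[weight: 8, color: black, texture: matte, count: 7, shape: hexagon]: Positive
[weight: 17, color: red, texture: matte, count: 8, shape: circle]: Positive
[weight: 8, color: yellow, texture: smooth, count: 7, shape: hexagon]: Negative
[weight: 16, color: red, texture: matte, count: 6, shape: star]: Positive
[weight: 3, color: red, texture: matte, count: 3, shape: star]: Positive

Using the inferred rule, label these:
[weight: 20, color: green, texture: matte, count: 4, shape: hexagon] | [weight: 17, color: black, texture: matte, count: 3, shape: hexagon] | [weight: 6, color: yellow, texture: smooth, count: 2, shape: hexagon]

Positive, Positive, Negative

All 'Positive' examples share one property — texture is matte AND count ≤ 8 — and every 'Negative' example lacks it.
[weight: 20, color: green, texture: matte, count: 4, shape: hexagon]: texture is matte, count = 4, fits → Positive. [weight: 17, color: black, texture: matte, count: 3, shape: hexagon]: texture is matte, count = 3, fits → Positive. [weight: 6, color: yellow, texture: smooth, count: 2, shape: hexagon]: texture is smooth, count = 2, doesn't qualify → Negative.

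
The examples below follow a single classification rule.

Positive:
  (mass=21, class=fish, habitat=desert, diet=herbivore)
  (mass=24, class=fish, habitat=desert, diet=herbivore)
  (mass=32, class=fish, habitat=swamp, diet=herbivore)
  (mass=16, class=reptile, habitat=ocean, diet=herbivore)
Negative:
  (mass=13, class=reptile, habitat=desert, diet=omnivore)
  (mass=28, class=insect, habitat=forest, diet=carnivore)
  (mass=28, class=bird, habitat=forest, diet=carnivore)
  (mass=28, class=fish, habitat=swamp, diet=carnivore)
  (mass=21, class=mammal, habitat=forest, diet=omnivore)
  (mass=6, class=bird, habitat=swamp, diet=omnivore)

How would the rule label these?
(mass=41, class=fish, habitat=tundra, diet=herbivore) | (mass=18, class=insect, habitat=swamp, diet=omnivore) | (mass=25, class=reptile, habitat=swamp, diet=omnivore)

Checking candidate rules against both groups, what survives is: diet is herbivore.
(mass=41, class=fish, habitat=tundra, diet=herbivore) — diet is herbivore, hence Positive.
(mass=18, class=insect, habitat=swamp, diet=omnivore) — diet is omnivore, hence Negative.
(mass=25, class=reptile, habitat=swamp, diet=omnivore) — diet is omnivore, hence Negative.

Positive, Negative, Negative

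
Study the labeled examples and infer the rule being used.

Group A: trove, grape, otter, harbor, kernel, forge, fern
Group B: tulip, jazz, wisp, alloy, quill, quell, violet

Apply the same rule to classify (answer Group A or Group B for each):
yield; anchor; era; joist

Group B, Group A, Group A, Group B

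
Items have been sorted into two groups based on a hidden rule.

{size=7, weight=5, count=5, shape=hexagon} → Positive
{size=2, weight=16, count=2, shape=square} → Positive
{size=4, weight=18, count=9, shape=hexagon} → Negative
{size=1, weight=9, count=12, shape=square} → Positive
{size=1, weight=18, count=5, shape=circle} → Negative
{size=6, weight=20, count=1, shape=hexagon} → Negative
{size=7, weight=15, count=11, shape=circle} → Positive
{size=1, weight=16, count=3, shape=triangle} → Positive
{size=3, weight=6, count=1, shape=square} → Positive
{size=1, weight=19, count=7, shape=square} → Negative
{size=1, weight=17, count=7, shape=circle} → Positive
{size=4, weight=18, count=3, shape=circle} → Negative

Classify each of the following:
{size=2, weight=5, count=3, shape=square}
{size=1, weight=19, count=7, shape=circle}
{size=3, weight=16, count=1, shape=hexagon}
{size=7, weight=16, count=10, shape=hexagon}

Rule: weight ≤ 17. This holds for each 'Positive' example and fails for each 'Negative' one.
{size=2, weight=5, count=3, shape=square}: weight = 5 — matches, so Positive.
{size=1, weight=19, count=7, shape=circle}: weight = 19 — does not satisfy this, so Negative.
{size=3, weight=16, count=1, shape=hexagon}: weight = 16 — matches, so Positive.
{size=7, weight=16, count=10, shape=hexagon}: weight = 16 — matches, so Positive.

Positive, Negative, Positive, Positive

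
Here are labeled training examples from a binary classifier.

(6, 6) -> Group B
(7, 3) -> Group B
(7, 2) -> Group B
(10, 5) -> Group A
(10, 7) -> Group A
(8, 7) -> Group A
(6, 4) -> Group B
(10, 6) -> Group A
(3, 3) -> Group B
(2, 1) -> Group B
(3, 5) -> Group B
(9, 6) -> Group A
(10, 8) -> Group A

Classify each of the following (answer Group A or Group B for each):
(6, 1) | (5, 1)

The rule appears to be: sum ≥ 15.
(6, 1): 6+1 = 7, fails this test → Group B. (5, 1): 5+1 = 6, fails this test → Group B.

Group B, Group B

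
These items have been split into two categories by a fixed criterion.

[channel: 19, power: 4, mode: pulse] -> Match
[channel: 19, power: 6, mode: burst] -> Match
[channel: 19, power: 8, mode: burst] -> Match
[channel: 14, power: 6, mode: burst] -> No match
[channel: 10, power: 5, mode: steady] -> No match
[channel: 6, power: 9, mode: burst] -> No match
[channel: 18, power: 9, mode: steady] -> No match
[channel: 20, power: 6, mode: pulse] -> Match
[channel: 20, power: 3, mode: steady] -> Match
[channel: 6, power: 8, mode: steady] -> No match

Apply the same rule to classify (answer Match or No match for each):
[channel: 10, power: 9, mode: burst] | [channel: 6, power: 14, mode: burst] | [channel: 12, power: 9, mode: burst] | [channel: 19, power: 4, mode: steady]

No match, No match, No match, Match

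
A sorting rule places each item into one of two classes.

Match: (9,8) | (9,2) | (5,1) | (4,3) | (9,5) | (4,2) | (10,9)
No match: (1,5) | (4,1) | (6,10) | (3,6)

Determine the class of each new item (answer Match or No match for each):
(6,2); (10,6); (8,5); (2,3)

The pattern is that an item is 'Match' exactly when: first > second AND sum ≥ 6.

Match, Match, Match, No match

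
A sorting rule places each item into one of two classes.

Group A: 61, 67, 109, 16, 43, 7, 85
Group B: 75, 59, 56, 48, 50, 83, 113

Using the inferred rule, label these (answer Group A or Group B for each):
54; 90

Looking at the examples, the only property every 'Group A' case has and every 'Group B' case lacks is: ≡ 1 (mod 3).
Group B: 54, since 54 mod 3 = 0.
Group B: 90, since 90 mod 3 = 0.

Group B, Group B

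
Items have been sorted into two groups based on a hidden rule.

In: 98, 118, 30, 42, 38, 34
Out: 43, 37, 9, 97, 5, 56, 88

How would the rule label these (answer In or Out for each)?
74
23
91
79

In, Out, Out, Out

The simplest hypothesis consistent with all the labels is: ≡ 2 (mod 4).
74: 74 mod 4 = 2, checks out → In. 23: 23 mod 4 = 3, does not fit → Out. 91: 91 mod 4 = 3, does not fit → Out. 79: 79 mod 4 = 3, does not fit → Out.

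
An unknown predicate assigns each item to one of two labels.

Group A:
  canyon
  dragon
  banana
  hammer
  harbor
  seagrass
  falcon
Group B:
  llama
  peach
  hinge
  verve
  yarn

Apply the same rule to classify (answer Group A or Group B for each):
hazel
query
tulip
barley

The rule appears to be: length ≥ 6.
hazel — length 5, hence Group B.
query — length 5, hence Group B.
tulip — length 5, hence Group B.
barley — length 6, hence Group A.

Group B, Group B, Group B, Group A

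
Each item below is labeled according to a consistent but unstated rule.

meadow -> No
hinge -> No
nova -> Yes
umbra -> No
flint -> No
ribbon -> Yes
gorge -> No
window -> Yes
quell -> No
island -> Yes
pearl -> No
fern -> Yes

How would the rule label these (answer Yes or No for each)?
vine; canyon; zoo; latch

Yes, Yes, No, No

Every 'Yes' example satisfies: even length AND contains 'n'. None of the 'No' examples do.
vine: length 4, has 'n', meets the rule → Yes. canyon: length 6, has 'n', meets the rule → Yes. zoo: length 3, no 'n', does not satisfy this → No. latch: length 5, no 'n', does not satisfy this → No.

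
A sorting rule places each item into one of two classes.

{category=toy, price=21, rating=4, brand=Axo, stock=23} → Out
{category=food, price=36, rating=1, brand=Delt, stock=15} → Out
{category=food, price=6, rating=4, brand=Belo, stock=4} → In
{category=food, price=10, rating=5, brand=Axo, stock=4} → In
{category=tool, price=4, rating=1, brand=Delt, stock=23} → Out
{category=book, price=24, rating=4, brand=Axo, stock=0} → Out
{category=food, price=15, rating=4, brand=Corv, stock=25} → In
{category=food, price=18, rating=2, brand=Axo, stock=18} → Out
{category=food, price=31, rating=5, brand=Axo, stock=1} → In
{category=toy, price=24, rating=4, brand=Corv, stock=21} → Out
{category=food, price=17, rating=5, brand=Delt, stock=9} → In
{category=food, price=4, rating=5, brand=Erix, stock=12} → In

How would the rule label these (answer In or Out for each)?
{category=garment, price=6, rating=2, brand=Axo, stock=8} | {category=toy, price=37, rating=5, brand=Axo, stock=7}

Every 'In' example satisfies: category is food AND rating ≥ 4. None of the 'Out' examples do.
{category=garment, price=6, rating=2, brand=Axo, stock=8} — category is garment, rating = 2, hence Out.
{category=toy, price=37, rating=5, brand=Axo, stock=7} — category is toy, rating = 5, hence Out.

Out, Out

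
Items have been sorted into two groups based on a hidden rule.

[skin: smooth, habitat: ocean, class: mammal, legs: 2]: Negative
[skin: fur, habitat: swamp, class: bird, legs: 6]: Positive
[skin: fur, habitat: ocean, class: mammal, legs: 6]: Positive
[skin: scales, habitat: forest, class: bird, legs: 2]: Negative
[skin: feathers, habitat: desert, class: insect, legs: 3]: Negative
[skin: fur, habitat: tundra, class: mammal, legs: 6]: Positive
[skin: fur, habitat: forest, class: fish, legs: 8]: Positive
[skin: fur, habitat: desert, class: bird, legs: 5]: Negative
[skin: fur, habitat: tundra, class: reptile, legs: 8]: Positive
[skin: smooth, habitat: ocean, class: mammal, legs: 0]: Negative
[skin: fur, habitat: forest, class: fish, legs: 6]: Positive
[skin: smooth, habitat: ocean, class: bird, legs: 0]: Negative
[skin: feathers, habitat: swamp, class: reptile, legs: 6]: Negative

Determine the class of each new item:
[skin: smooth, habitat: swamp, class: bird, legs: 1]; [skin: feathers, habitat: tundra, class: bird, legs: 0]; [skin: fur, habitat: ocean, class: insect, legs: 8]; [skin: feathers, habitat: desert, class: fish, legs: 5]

Negative, Negative, Positive, Negative

The pattern is that an item is 'Positive' exactly when: skin is fur AND legs ≥ 6.
[skin: smooth, habitat: swamp, class: bird, legs: 1]: skin is smooth, legs = 1, fails this test → Negative.
[skin: feathers, habitat: tundra, class: bird, legs: 0]: skin is feathers, legs = 0, fails this test → Negative.
[skin: fur, habitat: ocean, class: insect, legs: 8]: skin is fur, legs = 8, fits → Positive.
[skin: feathers, habitat: desert, class: fish, legs: 5]: skin is feathers, legs = 5, fails this test → Negative.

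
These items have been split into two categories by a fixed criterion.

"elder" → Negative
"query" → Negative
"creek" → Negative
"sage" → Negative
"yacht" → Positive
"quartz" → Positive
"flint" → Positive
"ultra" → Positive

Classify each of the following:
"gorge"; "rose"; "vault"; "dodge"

Negative, Negative, Positive, Negative

The distinguishing property — contains 't' — holds for all the 'Positive' cases and none of the 'Negative' cases.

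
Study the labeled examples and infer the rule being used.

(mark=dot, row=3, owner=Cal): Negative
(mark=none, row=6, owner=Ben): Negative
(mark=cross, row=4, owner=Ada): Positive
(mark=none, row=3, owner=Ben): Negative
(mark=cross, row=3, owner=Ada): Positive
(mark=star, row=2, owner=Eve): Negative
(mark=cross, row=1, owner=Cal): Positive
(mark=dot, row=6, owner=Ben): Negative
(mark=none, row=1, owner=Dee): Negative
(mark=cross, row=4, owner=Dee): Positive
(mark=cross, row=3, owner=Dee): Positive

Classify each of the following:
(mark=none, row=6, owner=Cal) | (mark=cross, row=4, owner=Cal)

A rule that fits every label: mark is cross — true of each 'Positive' example, false of each 'Negative' one.

Negative, Positive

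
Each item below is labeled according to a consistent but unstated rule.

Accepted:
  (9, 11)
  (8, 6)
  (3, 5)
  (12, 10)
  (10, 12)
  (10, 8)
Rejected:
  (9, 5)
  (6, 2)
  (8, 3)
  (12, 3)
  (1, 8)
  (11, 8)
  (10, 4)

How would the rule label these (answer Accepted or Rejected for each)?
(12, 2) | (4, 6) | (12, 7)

Rejected, Accepted, Rejected

The pattern is that an item is 'Accepted' exactly when: |first − second| ≤ 2.
(12, 2): |12−2| = 10 — lacks this property, so Rejected.
(4, 6): |4−6| = 2 — checks out, so Accepted.
(12, 7): |12−7| = 5 — lacks this property, so Rejected.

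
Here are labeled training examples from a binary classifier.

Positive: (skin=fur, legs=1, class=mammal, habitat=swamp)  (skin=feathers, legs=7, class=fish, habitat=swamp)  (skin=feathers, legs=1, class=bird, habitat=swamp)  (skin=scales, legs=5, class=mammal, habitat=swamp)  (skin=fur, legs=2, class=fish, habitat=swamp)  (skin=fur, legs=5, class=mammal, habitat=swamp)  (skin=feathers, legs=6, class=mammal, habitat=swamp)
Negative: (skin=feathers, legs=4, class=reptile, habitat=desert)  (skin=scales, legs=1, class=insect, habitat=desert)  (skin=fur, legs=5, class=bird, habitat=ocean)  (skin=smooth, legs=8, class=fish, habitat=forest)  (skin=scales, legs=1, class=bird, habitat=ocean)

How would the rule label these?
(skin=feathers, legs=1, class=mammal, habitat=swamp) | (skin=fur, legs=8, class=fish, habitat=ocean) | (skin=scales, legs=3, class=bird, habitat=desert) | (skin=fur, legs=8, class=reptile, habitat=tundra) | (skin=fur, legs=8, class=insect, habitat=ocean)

Positive, Negative, Negative, Negative, Negative

The rule appears to be: habitat is swamp.
(skin=feathers, legs=1, class=mammal, habitat=swamp) → habitat is swamp → Positive. (skin=fur, legs=8, class=fish, habitat=ocean) → habitat is ocean → Negative. (skin=scales, legs=3, class=bird, habitat=desert) → habitat is desert → Negative. (skin=fur, legs=8, class=reptile, habitat=tundra) → habitat is tundra → Negative. (skin=fur, legs=8, class=insect, habitat=ocean) → habitat is ocean → Negative.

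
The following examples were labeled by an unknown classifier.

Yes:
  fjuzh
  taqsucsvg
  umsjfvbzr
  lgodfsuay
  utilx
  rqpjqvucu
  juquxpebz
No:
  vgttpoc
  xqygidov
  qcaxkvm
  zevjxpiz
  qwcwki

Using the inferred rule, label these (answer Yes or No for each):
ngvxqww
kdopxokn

The rule appears to be: contains 'u'.
ngvxqww: no 'u' — does not satisfy this, so No. kdopxokn: no 'u' — does not satisfy this, so No.

No, No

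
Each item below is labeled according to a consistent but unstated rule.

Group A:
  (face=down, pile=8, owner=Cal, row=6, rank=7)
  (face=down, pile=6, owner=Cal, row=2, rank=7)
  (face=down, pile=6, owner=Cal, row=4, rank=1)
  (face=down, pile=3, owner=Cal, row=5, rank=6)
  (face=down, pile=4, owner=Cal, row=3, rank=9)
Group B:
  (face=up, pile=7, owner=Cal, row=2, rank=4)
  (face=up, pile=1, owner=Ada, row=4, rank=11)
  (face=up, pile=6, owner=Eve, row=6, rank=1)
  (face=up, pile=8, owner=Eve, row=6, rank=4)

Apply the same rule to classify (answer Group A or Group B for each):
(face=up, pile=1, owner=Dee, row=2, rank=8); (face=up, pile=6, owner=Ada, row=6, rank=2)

Group B, Group B

The distinguishing property — face is down — holds for all the 'Group A' cases and none of the 'Group B' cases.
(face=up, pile=1, owner=Dee, row=2, rank=8): face is up — fails the rule, so Group B. (face=up, pile=6, owner=Ada, row=6, rank=2): face is up — fails the rule, so Group B.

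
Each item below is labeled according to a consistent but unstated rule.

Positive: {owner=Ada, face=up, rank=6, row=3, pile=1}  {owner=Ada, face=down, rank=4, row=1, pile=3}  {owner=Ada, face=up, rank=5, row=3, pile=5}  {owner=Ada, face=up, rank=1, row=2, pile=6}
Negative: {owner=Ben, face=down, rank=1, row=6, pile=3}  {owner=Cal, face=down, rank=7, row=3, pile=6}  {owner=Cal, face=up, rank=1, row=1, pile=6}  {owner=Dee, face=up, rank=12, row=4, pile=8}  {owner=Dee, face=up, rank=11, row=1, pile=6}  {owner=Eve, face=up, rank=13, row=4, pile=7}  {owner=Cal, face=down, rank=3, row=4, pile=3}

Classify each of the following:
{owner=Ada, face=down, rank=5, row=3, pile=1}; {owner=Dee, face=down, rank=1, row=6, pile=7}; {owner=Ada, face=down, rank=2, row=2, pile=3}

Positive, Negative, Positive

One predicate separates the groups cleanly: owner is Ada.
{owner=Ada, face=down, rank=5, row=3, pile=1} — owner is Ada, hence Positive.
{owner=Dee, face=down, rank=1, row=6, pile=7} — owner is Dee, hence Negative.
{owner=Ada, face=down, rank=2, row=2, pile=3} — owner is Ada, hence Positive.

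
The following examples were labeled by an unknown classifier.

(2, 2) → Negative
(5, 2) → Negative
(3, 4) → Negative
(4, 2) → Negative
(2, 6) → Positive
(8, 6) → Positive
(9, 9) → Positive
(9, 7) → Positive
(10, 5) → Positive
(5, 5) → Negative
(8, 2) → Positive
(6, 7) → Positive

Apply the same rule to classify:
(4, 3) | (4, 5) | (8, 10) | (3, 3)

Negative, Negative, Positive, Negative

Every 'Positive' example satisfies: max ≥ 6. None of the 'Negative' examples do.
Negative: (4, 3), since max 4. Negative: (4, 5), since max 5. Positive: (8, 10), since max 10. Negative: (3, 3), since max 3.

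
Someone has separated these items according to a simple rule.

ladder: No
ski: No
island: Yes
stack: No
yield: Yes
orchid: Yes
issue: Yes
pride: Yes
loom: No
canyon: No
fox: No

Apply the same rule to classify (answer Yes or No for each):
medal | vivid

No, Yes

The distinguishing property — length ≥ 4 AND contains 'i' — holds for all the 'Yes' cases and none of the 'No' cases.
No: medal, since length 5, no 'i'. Yes: vivid, since length 5, has 'i'.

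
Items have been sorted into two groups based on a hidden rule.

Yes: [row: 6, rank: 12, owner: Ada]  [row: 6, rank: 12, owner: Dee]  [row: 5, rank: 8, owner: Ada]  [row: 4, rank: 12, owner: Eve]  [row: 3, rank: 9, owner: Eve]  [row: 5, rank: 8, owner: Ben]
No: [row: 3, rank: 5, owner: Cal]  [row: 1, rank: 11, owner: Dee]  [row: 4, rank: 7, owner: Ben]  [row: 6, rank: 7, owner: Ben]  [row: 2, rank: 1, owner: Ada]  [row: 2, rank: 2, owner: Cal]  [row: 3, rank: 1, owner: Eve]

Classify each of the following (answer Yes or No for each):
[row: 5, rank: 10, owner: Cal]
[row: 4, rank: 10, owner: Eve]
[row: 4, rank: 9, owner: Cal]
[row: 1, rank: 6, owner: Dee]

A rule that fits every label: row ≥ 2 AND rank ≥ 8 — true of each 'Yes' example, false of each 'No' one.
[row: 5, rank: 10, owner: Cal] — row = 5, rank = 10, hence Yes. [row: 4, rank: 10, owner: Eve] — row = 4, rank = 10, hence Yes. [row: 4, rank: 9, owner: Cal] — row = 4, rank = 9, hence Yes. [row: 1, rank: 6, owner: Dee] — row = 1, rank = 6, hence No.

Yes, Yes, Yes, No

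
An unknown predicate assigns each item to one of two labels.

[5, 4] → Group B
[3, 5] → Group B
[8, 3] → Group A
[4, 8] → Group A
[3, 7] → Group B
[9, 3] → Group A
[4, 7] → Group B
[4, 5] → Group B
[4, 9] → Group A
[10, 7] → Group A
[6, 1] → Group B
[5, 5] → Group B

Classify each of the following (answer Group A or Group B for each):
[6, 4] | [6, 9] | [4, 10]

The classifier is using: max ≥ 8.

Group B, Group A, Group A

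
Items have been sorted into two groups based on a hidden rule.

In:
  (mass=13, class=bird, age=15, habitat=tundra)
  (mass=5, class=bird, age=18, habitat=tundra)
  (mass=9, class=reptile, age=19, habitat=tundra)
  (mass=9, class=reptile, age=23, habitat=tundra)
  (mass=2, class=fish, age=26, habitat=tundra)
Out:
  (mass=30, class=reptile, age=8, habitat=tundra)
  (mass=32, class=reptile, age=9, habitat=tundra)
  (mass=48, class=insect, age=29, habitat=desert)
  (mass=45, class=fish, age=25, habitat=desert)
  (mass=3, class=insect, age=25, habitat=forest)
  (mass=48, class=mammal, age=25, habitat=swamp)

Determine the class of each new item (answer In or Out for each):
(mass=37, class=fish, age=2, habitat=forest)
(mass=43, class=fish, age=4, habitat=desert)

Out, Out

A rule that fits every label: habitat is tundra AND age ≥ 15 — true of each 'In' example, false of each 'Out' one.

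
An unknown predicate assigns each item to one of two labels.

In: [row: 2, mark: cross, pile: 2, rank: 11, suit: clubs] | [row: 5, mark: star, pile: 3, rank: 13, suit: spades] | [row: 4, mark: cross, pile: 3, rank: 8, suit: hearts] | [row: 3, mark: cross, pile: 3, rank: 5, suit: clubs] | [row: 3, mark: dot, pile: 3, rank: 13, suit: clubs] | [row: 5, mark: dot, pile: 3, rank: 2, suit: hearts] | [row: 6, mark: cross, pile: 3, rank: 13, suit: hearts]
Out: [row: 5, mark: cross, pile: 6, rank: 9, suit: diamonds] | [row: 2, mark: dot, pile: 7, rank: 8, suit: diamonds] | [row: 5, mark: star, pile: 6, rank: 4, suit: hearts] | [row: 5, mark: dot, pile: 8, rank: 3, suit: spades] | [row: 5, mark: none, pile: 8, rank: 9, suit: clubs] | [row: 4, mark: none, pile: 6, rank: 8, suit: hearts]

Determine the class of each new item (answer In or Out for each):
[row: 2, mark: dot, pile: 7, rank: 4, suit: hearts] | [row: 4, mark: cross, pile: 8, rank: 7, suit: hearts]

Out, Out

The simplest hypothesis consistent with all the labels is: pile ≤ 3.
[row: 2, mark: dot, pile: 7, rank: 4, suit: hearts]: Out (pile = 7). [row: 4, mark: cross, pile: 8, rank: 7, suit: hearts]: Out (pile = 8).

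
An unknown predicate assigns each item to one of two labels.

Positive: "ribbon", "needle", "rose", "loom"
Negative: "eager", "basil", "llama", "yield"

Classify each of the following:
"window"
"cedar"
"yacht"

A rule that fits every label: even length — true of each 'Positive' example, false of each 'Negative' one.
Positive: "window", since length 6. Negative: "cedar", since length 5. Negative: "yacht", since length 5.

Positive, Negative, Negative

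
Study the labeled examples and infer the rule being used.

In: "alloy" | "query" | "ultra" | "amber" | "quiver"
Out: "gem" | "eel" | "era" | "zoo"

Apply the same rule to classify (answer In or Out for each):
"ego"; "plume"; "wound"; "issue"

The common property of the 'In' items is: length ≥ 5. No 'Out' item has it.
"ego" → length 3 → Out.
"plume" → length 5 → In.
"wound" → length 5 → In.
"issue" → length 5 → In.

Out, In, In, In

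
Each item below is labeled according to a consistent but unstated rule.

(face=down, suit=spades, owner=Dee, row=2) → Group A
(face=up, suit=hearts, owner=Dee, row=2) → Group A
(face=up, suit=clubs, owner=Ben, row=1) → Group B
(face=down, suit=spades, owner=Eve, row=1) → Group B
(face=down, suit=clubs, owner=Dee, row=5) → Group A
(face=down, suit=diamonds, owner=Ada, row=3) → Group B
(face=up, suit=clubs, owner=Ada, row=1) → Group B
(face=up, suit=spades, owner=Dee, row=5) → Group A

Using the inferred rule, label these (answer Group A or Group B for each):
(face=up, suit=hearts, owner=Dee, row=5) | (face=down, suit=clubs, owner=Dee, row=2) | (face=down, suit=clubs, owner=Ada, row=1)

All 'Group A' examples share one property — owner is Dee — and every 'Group B' example lacks it.
(face=up, suit=hearts, owner=Dee, row=5) — owner is Dee, hence Group A. (face=down, suit=clubs, owner=Dee, row=2) — owner is Dee, hence Group A. (face=down, suit=clubs, owner=Ada, row=1) — owner is Ada, hence Group B.

Group A, Group A, Group B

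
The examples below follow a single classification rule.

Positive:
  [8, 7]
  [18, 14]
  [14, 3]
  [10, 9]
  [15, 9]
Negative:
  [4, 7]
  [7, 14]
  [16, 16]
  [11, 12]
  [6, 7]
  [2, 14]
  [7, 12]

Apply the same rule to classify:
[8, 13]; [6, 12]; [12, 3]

Negative, Negative, Positive

Looking at the examples, the only property every 'Positive' case has and every 'Negative' case lacks is: first > second.
Negative: [8, 13], since 8 < 13. Negative: [6, 12], since 6 < 12. Positive: [12, 3], since 12 > 3.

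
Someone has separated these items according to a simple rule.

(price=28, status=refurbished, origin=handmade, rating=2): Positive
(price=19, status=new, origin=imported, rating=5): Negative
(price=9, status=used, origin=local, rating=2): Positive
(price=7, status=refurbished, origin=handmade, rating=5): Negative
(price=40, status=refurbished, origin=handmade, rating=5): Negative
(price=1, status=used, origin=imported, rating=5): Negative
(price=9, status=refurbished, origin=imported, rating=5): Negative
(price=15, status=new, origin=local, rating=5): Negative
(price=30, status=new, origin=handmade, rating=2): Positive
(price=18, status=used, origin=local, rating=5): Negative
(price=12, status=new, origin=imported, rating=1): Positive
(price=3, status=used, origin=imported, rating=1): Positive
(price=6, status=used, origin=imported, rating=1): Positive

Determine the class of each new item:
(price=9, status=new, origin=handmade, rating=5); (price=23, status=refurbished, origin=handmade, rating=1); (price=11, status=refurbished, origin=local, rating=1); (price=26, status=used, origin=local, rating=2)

Negative, Positive, Positive, Positive

Every 'Positive' example satisfies: rating ≤ 2. None of the 'Negative' examples do.
Negative: (price=9, status=new, origin=handmade, rating=5), since rating = 5.
Positive: (price=23, status=refurbished, origin=handmade, rating=1), since rating = 1.
Positive: (price=11, status=refurbished, origin=local, rating=1), since rating = 1.
Positive: (price=26, status=used, origin=local, rating=2), since rating = 2.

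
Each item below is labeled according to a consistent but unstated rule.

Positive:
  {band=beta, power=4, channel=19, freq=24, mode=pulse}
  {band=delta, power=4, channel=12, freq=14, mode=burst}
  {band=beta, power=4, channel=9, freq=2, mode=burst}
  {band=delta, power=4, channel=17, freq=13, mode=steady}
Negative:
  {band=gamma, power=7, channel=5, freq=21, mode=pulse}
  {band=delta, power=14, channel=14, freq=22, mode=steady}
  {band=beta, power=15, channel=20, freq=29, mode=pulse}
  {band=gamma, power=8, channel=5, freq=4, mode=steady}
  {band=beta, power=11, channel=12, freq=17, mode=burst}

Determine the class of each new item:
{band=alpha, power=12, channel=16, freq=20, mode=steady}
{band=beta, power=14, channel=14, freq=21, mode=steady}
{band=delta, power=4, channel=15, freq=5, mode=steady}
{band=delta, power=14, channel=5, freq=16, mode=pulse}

Negative, Negative, Positive, Negative

A rule that fits every label: power = 4 — true of each 'Positive' example, false of each 'Negative' one.
Negative: {band=alpha, power=12, channel=16, freq=20, mode=steady}, since power = 12. Negative: {band=beta, power=14, channel=14, freq=21, mode=steady}, since power = 14. Positive: {band=delta, power=4, channel=15, freq=5, mode=steady}, since power = 4. Negative: {band=delta, power=14, channel=5, freq=16, mode=pulse}, since power = 14.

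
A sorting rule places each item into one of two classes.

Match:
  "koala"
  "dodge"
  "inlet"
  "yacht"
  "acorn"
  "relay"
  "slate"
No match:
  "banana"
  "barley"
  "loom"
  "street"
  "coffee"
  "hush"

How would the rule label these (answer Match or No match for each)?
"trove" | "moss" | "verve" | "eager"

Match, No match, Match, Match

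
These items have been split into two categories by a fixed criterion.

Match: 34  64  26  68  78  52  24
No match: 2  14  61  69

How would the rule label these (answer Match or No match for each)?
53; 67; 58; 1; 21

'Match' ⟺ even AND at least 24.
53 → 53 is odd, 53 ≥ 24 → No match.
67 → 67 is odd, 67 ≥ 24 → No match.
58 → 58 is even, 58 ≥ 24 → Match.
1 → 1 is odd, 1 < 24 → No match.
21 → 21 is odd, 21 < 24 → No match.

No match, No match, Match, No match, No match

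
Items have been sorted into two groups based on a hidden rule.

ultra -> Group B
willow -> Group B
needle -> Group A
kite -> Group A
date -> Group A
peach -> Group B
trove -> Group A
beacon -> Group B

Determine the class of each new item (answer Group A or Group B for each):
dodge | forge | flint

Comparing the two groups points to one rule — ends with 'e'.
dodge: Group A (ends with 'e').
forge: Group A (ends with 'e').
flint: Group B (ends with 't').

Group A, Group A, Group B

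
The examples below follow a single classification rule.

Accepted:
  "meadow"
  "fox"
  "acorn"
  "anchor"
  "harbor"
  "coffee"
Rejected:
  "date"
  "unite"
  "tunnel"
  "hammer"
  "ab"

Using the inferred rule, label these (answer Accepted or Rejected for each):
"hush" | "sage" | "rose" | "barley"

Rejected, Rejected, Accepted, Rejected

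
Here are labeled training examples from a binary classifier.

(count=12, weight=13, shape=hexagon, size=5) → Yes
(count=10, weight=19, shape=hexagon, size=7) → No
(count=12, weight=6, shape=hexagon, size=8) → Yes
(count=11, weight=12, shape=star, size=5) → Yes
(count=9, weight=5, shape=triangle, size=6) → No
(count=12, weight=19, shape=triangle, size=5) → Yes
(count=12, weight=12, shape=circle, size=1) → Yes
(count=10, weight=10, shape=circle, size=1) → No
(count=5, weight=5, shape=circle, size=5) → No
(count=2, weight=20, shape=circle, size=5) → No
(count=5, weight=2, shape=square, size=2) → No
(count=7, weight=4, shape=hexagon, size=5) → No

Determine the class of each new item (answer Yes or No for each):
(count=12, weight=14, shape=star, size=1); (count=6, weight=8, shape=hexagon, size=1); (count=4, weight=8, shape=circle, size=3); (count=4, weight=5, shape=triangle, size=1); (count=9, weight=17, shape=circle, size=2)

Yes, No, No, No, No

The classifier is using: count ≥ 11.
(count=12, weight=14, shape=star, size=1): count = 12 — checks out, so Yes.
(count=6, weight=8, shape=hexagon, size=1): count = 6 — fails the rule, so No.
(count=4, weight=8, shape=circle, size=3): count = 4 — fails the rule, so No.
(count=4, weight=5, shape=triangle, size=1): count = 4 — fails the rule, so No.
(count=9, weight=17, shape=circle, size=2): count = 9 — fails the rule, so No.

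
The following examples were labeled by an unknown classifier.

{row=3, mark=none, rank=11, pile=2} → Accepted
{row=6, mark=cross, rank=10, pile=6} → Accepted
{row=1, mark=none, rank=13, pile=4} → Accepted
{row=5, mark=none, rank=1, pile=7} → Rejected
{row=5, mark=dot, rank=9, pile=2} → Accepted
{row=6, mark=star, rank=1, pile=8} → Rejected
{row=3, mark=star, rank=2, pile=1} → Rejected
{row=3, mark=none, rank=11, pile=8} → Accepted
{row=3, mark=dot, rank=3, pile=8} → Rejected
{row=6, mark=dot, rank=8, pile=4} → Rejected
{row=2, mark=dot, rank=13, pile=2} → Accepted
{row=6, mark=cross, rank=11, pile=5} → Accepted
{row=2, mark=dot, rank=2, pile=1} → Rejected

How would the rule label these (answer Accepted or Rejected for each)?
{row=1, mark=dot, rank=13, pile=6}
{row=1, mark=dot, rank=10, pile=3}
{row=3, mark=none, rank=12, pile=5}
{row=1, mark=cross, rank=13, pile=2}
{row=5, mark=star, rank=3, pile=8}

Accepted, Accepted, Accepted, Accepted, Rejected

The distinguishing property — rank ≥ 9 — holds for all the 'Accepted' cases and none of the 'Rejected' cases.
{row=1, mark=dot, rank=13, pile=6}: rank = 13 — checks out, so Accepted. {row=1, mark=dot, rank=10, pile=3}: rank = 10 — checks out, so Accepted. {row=3, mark=none, rank=12, pile=5}: rank = 12 — checks out, so Accepted. {row=1, mark=cross, rank=13, pile=2}: rank = 13 — checks out, so Accepted. {row=5, mark=star, rank=3, pile=8}: rank = 3 — doesn't match, so Rejected.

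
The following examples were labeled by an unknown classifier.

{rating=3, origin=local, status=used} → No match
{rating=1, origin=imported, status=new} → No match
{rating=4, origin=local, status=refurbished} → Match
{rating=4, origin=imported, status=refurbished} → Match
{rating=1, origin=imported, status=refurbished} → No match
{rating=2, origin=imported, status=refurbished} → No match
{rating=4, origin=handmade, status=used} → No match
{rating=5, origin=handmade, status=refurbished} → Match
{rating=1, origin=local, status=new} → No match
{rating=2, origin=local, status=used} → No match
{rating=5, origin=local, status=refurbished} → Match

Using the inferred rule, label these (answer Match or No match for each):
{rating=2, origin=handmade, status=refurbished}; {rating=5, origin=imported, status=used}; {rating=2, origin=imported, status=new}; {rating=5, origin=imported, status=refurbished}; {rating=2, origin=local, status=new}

No match, No match, No match, Match, No match

The distinguishing property — status is refurbished AND rating ≥ 3 — holds for all the 'Match' cases and none of the 'No match' cases.
{rating=2, origin=handmade, status=refurbished} — status is refurbished, rating = 2, hence No match. {rating=5, origin=imported, status=used} — status is used, rating = 5, hence No match. {rating=2, origin=imported, status=new} — status is new, rating = 2, hence No match. {rating=5, origin=imported, status=refurbished} — status is refurbished, rating = 5, hence Match. {rating=2, origin=local, status=new} — status is new, rating = 2, hence No match.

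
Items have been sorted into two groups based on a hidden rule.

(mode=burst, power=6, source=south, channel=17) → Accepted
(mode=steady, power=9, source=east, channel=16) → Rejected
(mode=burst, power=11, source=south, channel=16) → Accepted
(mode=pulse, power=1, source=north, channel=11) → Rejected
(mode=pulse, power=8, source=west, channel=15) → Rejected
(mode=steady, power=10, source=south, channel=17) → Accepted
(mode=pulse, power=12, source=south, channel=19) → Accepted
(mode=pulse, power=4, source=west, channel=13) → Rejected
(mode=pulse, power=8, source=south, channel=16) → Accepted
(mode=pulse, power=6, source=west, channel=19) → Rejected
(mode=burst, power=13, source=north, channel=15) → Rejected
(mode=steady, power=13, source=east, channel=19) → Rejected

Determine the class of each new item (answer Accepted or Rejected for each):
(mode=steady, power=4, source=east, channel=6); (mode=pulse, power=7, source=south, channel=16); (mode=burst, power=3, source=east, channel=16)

Rejected, Accepted, Rejected

Looking at the examples, the only property every 'Accepted' case has and every 'Rejected' case lacks is: source is south.
(mode=steady, power=4, source=east, channel=6): source is east — does not satisfy this, so Rejected. (mode=pulse, power=7, source=south, channel=16): source is south — qualifies, so Accepted. (mode=burst, power=3, source=east, channel=16): source is east — does not satisfy this, so Rejected.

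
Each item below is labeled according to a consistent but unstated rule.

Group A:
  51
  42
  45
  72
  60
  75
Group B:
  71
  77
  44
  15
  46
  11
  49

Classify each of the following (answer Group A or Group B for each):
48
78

Group A, Group A

The distinguishing property — multiple of 3 AND at least 42 — holds for all the 'Group A' cases and none of the 'Group B' cases.
48 — 48 = 3·16, 48 ≥ 42, hence Group A.
78 — 78 = 3·26, 78 ≥ 42, hence Group A.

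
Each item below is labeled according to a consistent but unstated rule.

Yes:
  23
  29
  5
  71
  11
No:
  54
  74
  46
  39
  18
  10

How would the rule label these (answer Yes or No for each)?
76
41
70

The rule appears to be: prime.
76 → 76 = 2·38 → No. 41 → 41 is prime → Yes. 70 → 70 = 2·35 → No.

No, Yes, No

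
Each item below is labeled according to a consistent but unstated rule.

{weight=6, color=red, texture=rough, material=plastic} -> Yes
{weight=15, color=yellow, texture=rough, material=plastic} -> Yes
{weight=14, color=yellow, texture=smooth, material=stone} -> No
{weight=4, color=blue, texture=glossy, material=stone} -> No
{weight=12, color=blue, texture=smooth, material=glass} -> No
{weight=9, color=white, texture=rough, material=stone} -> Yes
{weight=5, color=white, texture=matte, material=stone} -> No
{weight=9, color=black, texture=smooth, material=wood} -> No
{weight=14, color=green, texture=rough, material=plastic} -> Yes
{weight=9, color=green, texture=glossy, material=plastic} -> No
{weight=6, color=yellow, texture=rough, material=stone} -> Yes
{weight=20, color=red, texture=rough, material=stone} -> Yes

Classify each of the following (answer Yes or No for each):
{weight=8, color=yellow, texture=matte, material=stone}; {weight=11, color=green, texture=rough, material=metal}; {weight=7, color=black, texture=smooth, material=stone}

The classifier is using: texture is rough.
{weight=8, color=yellow, texture=matte, material=stone}: texture is matte, fails the rule → No. {weight=11, color=green, texture=rough, material=metal}: texture is rough, checks out → Yes. {weight=7, color=black, texture=smooth, material=stone}: texture is smooth, fails the rule → No.

No, Yes, No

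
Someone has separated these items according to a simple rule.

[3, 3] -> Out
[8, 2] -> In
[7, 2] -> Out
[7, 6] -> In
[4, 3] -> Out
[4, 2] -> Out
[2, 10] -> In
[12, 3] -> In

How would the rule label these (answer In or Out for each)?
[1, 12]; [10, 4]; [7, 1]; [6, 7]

In, In, Out, In

All 'In' examples share one property — sum ≥ 10 — and every 'Out' example lacks it.
[1, 12]: In (1+12 = 13).
[10, 4]: In (10+4 = 14).
[7, 1]: Out (7+1 = 8).
[6, 7]: In (6+7 = 13).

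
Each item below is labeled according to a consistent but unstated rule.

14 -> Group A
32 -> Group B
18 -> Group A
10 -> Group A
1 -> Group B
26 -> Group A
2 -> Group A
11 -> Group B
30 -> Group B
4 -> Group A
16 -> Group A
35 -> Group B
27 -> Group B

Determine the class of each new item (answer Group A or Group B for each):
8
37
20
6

Every 'Group A' example satisfies: even AND at most 26. None of the 'Group B' examples do.
8: 8 is even, 8 ≤ 26, matches → Group A. 37: 37 is odd, 37 > 26, lacks this property → Group B. 20: 20 is even, 20 ≤ 26, matches → Group A. 6: 6 is even, 6 ≤ 26, matches → Group A.

Group A, Group B, Group A, Group A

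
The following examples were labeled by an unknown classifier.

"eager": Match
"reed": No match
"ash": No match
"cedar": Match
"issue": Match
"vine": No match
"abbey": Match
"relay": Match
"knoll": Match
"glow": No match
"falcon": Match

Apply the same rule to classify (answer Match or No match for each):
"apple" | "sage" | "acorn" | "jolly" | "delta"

Match, No match, Match, Match, Match

Every 'Match' example satisfies: length ≥ 5. None of the 'No match' examples do.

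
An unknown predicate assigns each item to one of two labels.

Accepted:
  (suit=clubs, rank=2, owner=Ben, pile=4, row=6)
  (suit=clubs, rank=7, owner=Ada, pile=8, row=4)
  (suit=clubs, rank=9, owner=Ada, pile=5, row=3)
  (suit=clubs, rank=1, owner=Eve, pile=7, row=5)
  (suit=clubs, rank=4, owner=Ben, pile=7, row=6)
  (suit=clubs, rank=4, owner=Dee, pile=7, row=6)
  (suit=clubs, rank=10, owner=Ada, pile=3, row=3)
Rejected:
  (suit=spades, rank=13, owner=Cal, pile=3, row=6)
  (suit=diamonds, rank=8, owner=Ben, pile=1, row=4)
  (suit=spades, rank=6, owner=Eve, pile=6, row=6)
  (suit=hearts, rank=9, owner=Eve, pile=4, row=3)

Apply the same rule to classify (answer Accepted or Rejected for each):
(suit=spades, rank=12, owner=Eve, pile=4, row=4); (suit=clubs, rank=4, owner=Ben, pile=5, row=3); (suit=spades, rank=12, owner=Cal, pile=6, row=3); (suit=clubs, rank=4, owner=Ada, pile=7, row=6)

Rejected, Accepted, Rejected, Accepted

Rule: suit is clubs. This holds for each 'Accepted' example and fails for each 'Rejected' one.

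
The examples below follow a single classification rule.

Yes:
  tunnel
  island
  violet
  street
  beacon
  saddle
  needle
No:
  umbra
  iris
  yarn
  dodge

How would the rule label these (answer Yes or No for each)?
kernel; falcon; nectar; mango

Yes, Yes, Yes, No

'Yes' ⟺ length 6.
kernel: Yes (length 6).
falcon: Yes (length 6).
nectar: Yes (length 6).
mango: No (length 5).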